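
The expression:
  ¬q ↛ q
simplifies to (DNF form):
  True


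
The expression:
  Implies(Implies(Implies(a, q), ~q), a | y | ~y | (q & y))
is always true.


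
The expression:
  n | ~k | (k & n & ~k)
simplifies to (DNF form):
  n | ~k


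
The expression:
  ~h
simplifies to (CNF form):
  ~h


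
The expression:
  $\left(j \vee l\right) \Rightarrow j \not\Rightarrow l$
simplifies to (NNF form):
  $\neg l$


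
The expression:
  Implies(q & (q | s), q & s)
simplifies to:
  s | ~q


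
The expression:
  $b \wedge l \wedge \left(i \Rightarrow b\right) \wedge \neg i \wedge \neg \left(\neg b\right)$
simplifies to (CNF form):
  $b \wedge l \wedge \neg i$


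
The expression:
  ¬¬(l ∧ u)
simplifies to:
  l ∧ u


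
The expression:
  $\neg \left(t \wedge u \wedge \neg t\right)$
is always true.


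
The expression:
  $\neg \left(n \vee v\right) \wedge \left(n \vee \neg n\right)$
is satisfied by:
  {n: False, v: False}


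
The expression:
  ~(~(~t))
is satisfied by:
  {t: False}


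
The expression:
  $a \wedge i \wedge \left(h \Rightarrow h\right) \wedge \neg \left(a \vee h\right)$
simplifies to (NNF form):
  $\text{False}$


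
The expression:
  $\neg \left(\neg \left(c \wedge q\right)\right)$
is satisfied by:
  {c: True, q: True}


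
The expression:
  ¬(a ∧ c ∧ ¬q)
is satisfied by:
  {q: True, c: False, a: False}
  {c: False, a: False, q: False}
  {a: True, q: True, c: False}
  {a: True, c: False, q: False}
  {q: True, c: True, a: False}
  {c: True, q: False, a: False}
  {a: True, c: True, q: True}


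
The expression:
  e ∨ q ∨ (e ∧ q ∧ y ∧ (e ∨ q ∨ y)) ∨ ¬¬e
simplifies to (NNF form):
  e ∨ q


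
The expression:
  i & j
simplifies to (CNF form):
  i & j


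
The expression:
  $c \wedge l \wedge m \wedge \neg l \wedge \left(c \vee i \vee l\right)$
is never true.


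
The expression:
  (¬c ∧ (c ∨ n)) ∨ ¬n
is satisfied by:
  {c: False, n: False}
  {n: True, c: False}
  {c: True, n: False}


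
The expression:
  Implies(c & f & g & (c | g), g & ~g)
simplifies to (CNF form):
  ~c | ~f | ~g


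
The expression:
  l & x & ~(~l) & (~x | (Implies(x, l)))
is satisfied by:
  {x: True, l: True}


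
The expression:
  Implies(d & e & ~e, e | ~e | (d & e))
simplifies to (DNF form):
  True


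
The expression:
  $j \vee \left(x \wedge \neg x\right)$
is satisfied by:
  {j: True}


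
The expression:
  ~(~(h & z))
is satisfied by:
  {h: True, z: True}


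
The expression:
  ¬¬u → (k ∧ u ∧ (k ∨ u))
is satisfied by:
  {k: True, u: False}
  {u: False, k: False}
  {u: True, k: True}


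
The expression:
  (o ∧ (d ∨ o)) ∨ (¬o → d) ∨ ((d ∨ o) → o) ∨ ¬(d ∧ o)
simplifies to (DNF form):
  True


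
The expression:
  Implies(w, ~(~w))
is always true.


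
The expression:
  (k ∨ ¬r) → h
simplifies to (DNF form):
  h ∨ (r ∧ ¬k)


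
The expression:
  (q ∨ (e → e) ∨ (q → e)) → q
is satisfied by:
  {q: True}


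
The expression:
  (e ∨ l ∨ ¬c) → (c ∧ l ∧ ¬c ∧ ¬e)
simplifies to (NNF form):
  c ∧ ¬e ∧ ¬l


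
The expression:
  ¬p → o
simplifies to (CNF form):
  o ∨ p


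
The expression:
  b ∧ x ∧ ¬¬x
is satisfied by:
  {b: True, x: True}


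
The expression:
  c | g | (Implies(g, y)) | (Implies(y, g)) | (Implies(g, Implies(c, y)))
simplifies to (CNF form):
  True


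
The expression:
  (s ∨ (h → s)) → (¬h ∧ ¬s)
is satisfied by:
  {s: False}


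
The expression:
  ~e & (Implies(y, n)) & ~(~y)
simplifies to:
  n & y & ~e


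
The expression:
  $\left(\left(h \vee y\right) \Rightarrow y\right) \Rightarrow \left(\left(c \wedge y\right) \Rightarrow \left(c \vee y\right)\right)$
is always true.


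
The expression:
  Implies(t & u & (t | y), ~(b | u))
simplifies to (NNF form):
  ~t | ~u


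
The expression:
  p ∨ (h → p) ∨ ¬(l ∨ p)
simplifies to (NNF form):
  p ∨ ¬h ∨ ¬l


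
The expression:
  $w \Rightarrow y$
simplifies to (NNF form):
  $y \vee \neg w$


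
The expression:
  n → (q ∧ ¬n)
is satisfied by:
  {n: False}


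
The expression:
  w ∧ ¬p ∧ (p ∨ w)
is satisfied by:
  {w: True, p: False}


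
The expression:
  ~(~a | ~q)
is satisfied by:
  {a: True, q: True}


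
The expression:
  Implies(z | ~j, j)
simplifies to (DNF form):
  j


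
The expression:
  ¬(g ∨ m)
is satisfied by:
  {g: False, m: False}


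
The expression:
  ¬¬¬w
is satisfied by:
  {w: False}


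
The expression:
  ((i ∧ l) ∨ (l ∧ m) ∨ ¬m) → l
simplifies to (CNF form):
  l ∨ m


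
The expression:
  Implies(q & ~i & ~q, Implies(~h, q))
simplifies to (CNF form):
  True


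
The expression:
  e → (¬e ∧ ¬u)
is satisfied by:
  {e: False}


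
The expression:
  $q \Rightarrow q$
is always true.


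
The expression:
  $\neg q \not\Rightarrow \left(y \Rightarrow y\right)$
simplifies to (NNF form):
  $\text{False}$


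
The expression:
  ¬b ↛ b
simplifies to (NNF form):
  True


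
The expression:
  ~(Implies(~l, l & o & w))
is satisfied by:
  {l: False}


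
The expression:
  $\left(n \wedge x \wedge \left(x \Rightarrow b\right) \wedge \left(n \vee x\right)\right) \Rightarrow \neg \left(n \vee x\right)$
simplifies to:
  $\neg b \vee \neg n \vee \neg x$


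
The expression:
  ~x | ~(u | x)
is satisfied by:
  {x: False}


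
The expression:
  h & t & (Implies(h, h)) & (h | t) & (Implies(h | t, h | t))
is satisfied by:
  {t: True, h: True}


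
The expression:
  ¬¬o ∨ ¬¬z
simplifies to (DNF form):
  o ∨ z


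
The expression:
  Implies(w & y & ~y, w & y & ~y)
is always true.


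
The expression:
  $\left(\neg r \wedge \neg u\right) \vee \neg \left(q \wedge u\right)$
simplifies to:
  $\neg q \vee \neg u$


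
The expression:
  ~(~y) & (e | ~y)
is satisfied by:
  {e: True, y: True}


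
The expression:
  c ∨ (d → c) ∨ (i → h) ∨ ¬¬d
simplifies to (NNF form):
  True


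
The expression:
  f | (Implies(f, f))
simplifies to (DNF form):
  True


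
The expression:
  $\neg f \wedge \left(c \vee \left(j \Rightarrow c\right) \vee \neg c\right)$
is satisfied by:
  {f: False}


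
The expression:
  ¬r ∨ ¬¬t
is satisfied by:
  {t: True, r: False}
  {r: False, t: False}
  {r: True, t: True}


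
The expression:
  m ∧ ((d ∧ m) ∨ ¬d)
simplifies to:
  m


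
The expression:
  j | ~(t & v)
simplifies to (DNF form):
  j | ~t | ~v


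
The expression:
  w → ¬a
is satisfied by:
  {w: False, a: False}
  {a: True, w: False}
  {w: True, a: False}


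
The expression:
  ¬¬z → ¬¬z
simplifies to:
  True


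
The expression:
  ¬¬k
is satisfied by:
  {k: True}


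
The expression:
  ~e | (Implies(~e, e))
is always true.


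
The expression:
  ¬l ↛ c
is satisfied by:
  {c: True, l: False}
  {l: False, c: False}
  {l: True, c: True}


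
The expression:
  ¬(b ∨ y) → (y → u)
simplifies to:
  True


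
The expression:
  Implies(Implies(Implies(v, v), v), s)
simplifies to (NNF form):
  s | ~v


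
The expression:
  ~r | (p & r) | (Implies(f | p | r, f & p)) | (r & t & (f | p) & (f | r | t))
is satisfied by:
  {t: True, p: True, f: True, r: False}
  {t: True, p: True, f: False, r: False}
  {p: True, f: True, t: False, r: False}
  {p: True, t: False, f: False, r: False}
  {t: True, f: True, p: False, r: False}
  {t: True, f: False, p: False, r: False}
  {f: True, t: False, p: False, r: False}
  {f: False, t: False, p: False, r: False}
  {r: True, t: True, p: True, f: True}
  {r: True, t: True, p: True, f: False}
  {r: True, p: True, f: True, t: False}
  {r: True, p: True, f: False, t: False}
  {r: True, t: True, f: True, p: False}


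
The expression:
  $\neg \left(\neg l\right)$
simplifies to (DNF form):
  $l$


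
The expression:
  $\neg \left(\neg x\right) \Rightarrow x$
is always true.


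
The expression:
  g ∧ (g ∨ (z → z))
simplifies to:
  g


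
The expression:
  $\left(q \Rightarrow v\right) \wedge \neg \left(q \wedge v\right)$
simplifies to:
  $\neg q$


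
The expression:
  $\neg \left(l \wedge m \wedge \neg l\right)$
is always true.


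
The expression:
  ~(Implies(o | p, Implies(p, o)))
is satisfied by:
  {p: True, o: False}


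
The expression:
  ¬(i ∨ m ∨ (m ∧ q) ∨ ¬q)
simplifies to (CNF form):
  q ∧ ¬i ∧ ¬m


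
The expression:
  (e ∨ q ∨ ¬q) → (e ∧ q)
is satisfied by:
  {e: True, q: True}


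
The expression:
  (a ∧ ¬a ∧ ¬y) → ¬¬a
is always true.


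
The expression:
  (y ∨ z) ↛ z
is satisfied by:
  {y: True, z: False}


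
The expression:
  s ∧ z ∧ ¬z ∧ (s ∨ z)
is never true.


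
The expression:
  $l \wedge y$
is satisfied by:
  {y: True, l: True}


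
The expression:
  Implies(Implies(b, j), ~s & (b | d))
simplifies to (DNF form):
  (b & ~j) | (b & ~s) | (d & ~s)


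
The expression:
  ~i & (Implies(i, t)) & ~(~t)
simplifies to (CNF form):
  t & ~i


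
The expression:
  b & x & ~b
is never true.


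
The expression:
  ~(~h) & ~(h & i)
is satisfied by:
  {h: True, i: False}


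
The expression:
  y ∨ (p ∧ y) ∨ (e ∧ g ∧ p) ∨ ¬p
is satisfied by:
  {y: True, g: True, e: True, p: False}
  {y: True, g: True, e: False, p: False}
  {y: True, e: True, p: False, g: False}
  {y: True, e: False, p: False, g: False}
  {g: True, e: True, p: False, y: False}
  {g: True, e: False, p: False, y: False}
  {e: True, g: False, p: False, y: False}
  {e: False, g: False, p: False, y: False}
  {y: True, g: True, p: True, e: True}
  {y: True, g: True, p: True, e: False}
  {y: True, p: True, e: True, g: False}
  {y: True, p: True, e: False, g: False}
  {g: True, p: True, e: True, y: False}


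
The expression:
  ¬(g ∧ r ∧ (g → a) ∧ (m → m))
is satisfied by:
  {g: False, a: False, r: False}
  {r: True, g: False, a: False}
  {a: True, g: False, r: False}
  {r: True, a: True, g: False}
  {g: True, r: False, a: False}
  {r: True, g: True, a: False}
  {a: True, g: True, r: False}


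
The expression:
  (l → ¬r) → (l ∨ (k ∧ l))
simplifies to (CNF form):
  l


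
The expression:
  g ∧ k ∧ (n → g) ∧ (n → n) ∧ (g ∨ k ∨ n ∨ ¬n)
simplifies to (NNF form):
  g ∧ k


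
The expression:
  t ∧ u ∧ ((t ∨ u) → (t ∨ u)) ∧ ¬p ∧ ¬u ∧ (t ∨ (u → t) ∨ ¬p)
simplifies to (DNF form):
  False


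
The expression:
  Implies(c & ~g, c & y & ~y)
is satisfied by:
  {g: True, c: False}
  {c: False, g: False}
  {c: True, g: True}


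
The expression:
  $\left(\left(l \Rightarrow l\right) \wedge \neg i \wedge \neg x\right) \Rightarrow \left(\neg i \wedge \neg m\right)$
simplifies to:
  $i \vee x \vee \neg m$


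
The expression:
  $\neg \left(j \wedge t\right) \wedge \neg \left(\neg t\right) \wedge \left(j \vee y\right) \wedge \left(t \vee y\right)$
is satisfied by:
  {t: True, y: True, j: False}


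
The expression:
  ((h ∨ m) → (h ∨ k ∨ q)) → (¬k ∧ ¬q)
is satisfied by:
  {q: False, k: False}


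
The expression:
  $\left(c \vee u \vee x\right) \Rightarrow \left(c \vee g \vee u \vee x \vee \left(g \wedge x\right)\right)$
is always true.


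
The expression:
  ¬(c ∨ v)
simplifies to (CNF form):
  ¬c ∧ ¬v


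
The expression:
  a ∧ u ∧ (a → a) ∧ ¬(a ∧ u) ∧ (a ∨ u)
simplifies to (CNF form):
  False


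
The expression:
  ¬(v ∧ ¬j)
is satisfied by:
  {j: True, v: False}
  {v: False, j: False}
  {v: True, j: True}


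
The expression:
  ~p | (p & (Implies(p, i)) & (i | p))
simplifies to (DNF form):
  i | ~p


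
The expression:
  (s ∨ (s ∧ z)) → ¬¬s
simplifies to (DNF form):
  True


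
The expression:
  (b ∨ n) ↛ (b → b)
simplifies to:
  False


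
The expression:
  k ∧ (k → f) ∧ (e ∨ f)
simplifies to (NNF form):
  f ∧ k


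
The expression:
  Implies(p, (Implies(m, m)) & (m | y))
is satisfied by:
  {y: True, m: True, p: False}
  {y: True, p: False, m: False}
  {m: True, p: False, y: False}
  {m: False, p: False, y: False}
  {y: True, m: True, p: True}
  {y: True, p: True, m: False}
  {m: True, p: True, y: False}


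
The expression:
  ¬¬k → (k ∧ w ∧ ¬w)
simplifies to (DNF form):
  ¬k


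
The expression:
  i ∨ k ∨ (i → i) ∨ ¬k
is always true.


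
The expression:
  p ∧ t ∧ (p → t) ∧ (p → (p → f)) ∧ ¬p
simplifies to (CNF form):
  False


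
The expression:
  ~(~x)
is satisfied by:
  {x: True}


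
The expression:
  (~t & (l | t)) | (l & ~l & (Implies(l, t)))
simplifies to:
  l & ~t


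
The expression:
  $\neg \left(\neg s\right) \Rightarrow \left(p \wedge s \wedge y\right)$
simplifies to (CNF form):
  $\left(p \vee \neg s\right) \wedge \left(y \vee \neg s\right)$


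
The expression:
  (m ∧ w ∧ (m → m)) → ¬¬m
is always true.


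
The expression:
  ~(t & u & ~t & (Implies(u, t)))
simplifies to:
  True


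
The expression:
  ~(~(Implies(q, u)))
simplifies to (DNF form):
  u | ~q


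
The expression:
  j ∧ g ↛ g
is never true.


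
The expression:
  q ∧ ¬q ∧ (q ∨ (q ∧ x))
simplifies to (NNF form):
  False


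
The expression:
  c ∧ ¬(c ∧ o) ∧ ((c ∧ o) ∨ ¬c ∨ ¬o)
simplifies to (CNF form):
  c ∧ ¬o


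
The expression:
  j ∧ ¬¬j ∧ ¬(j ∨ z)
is never true.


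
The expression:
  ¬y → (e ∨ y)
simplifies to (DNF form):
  e ∨ y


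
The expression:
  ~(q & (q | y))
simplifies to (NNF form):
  ~q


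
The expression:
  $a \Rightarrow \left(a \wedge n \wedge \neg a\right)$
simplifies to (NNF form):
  $\neg a$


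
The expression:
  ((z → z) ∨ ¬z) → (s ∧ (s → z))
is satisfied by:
  {z: True, s: True}


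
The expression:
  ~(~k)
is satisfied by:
  {k: True}


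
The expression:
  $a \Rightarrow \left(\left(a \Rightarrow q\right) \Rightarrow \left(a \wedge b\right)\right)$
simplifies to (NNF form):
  $b \vee \neg a \vee \neg q$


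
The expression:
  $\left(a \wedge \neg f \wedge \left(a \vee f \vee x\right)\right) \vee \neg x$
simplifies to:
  $\left(a \wedge \neg f\right) \vee \neg x$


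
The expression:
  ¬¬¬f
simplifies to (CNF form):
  ¬f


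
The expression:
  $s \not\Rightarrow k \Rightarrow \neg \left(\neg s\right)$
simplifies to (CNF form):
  $\text{True}$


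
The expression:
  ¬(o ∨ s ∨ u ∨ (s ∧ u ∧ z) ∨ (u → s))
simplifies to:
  False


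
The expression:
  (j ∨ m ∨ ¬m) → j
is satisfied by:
  {j: True}


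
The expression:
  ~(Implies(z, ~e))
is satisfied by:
  {z: True, e: True}


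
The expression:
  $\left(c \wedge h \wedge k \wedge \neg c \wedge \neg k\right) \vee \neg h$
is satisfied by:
  {h: False}


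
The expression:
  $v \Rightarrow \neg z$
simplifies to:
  $\neg v \vee \neg z$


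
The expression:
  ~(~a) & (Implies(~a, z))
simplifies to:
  a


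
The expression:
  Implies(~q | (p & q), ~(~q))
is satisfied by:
  {q: True}


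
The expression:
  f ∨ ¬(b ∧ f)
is always true.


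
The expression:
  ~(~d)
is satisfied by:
  {d: True}


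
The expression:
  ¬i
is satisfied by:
  {i: False}


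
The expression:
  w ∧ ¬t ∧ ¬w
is never true.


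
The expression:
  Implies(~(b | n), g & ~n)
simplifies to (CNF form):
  b | g | n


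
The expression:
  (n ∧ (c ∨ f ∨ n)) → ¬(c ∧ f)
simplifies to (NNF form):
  ¬c ∨ ¬f ∨ ¬n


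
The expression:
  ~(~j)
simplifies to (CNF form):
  j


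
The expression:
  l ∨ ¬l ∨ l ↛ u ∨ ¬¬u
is always true.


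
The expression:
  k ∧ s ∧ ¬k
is never true.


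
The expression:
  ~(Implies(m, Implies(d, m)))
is never true.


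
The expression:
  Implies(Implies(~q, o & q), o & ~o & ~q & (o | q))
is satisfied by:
  {q: False}


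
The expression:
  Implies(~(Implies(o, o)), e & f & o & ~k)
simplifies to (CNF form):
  True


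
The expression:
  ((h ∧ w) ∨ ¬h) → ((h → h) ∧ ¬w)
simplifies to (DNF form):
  ¬w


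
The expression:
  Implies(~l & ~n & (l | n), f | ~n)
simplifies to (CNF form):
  True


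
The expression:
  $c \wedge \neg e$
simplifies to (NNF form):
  $c \wedge \neg e$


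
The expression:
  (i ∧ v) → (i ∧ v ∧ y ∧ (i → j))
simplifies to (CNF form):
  (j ∨ ¬i ∨ ¬v) ∧ (y ∨ ¬i ∨ ¬v)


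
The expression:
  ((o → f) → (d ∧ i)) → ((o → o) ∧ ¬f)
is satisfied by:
  {d: False, i: False, f: False}
  {f: True, d: False, i: False}
  {i: True, d: False, f: False}
  {f: True, i: True, d: False}
  {d: True, f: False, i: False}
  {f: True, d: True, i: False}
  {i: True, d: True, f: False}


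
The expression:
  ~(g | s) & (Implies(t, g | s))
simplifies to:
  ~g & ~s & ~t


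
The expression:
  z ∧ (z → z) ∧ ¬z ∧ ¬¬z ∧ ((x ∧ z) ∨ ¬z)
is never true.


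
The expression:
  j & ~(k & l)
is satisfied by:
  {j: True, l: False, k: False}
  {j: True, k: True, l: False}
  {j: True, l: True, k: False}


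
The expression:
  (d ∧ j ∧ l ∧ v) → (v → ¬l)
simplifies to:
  ¬d ∨ ¬j ∨ ¬l ∨ ¬v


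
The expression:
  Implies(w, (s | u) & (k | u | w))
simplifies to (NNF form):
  s | u | ~w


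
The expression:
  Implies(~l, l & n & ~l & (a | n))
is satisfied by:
  {l: True}


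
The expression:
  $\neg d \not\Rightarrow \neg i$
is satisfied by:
  {i: True, d: False}


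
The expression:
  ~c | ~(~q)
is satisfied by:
  {q: True, c: False}
  {c: False, q: False}
  {c: True, q: True}


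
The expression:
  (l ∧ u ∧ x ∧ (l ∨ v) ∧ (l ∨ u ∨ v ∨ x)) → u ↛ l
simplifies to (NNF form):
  ¬l ∨ ¬u ∨ ¬x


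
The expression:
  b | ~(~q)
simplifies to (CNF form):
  b | q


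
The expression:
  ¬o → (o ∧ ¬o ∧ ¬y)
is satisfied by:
  {o: True}


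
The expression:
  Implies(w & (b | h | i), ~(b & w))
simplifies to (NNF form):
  ~b | ~w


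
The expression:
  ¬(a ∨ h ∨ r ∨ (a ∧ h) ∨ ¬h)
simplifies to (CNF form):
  False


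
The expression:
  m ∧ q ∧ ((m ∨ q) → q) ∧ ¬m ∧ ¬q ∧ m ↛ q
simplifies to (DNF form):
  False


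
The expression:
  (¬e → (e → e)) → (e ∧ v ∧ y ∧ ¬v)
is never true.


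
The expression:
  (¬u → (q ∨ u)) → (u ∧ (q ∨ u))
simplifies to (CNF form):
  u ∨ ¬q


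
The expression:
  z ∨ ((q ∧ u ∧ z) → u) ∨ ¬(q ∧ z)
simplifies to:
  True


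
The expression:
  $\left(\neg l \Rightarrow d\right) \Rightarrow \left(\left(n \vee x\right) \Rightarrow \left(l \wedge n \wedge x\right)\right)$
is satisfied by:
  {d: False, n: False, l: False, x: False}
  {x: True, d: False, n: False, l: False}
  {l: True, d: False, n: False, x: False}
  {n: True, x: False, d: False, l: False}
  {x: True, n: True, d: False, l: False}
  {x: True, l: True, n: True, d: False}
  {d: True, x: False, n: False, l: False}
  {l: True, d: True, x: False, n: False}
  {x: True, n: True, d: True, l: True}


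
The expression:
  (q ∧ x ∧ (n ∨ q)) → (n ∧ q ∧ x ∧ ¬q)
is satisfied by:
  {q: False, x: False}
  {x: True, q: False}
  {q: True, x: False}


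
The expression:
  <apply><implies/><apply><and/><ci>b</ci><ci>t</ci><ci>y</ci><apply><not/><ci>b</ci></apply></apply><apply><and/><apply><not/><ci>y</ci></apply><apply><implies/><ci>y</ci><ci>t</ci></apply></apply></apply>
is always true.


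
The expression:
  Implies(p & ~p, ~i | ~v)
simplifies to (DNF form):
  True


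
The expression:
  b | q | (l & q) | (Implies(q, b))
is always true.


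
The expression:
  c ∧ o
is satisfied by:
  {c: True, o: True}


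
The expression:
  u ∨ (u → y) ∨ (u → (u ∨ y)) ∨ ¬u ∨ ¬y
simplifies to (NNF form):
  True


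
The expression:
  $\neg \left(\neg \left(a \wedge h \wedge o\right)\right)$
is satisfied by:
  {a: True, h: True, o: True}


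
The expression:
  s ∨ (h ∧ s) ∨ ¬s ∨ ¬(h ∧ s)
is always true.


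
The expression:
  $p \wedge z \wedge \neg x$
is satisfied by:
  {z: True, p: True, x: False}


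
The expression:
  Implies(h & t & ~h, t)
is always true.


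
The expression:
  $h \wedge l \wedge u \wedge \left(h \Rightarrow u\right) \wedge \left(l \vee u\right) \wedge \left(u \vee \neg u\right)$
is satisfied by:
  {h: True, u: True, l: True}


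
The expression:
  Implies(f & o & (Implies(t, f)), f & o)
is always true.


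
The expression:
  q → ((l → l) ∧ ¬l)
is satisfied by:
  {l: False, q: False}
  {q: True, l: False}
  {l: True, q: False}


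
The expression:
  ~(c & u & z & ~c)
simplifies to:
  True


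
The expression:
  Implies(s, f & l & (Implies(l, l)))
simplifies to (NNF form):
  ~s | (f & l)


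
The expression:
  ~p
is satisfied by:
  {p: False}


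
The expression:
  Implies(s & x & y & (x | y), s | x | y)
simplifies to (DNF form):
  True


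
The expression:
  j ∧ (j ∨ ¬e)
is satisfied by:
  {j: True}


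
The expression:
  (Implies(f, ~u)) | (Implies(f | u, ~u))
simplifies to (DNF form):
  ~f | ~u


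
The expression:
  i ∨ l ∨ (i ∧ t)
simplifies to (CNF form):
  i ∨ l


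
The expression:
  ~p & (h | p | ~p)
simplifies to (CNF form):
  ~p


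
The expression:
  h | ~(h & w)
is always true.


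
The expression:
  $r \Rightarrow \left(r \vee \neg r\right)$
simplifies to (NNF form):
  $\text{True}$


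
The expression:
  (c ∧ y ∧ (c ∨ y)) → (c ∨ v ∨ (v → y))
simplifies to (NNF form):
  True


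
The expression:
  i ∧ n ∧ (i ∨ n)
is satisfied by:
  {i: True, n: True}


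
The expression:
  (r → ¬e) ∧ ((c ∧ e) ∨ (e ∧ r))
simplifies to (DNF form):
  c ∧ e ∧ ¬r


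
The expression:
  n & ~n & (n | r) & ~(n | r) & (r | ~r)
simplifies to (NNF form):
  False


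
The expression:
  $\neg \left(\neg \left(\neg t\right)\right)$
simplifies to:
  $\neg t$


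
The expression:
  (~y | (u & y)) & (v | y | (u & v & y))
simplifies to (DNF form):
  (u & y) | (v & ~y)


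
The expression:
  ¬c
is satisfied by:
  {c: False}


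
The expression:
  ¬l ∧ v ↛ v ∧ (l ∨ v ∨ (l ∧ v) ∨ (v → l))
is never true.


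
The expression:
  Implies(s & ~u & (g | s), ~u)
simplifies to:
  True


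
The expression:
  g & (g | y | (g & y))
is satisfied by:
  {g: True}


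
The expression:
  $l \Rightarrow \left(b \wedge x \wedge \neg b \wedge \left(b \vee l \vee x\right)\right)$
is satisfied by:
  {l: False}


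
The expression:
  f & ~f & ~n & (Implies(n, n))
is never true.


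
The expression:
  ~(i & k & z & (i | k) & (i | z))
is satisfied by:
  {k: False, z: False, i: False}
  {i: True, k: False, z: False}
  {z: True, k: False, i: False}
  {i: True, z: True, k: False}
  {k: True, i: False, z: False}
  {i: True, k: True, z: False}
  {z: True, k: True, i: False}


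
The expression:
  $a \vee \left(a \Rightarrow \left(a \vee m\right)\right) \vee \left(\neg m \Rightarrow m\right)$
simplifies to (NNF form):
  $\text{True}$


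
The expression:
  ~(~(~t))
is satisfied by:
  {t: False}


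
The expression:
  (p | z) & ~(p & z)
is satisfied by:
  {z: True, p: False}
  {p: True, z: False}


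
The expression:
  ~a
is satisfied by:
  {a: False}


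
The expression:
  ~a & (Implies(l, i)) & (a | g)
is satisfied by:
  {g: True, i: True, l: False, a: False}
  {g: True, l: False, i: False, a: False}
  {g: True, i: True, l: True, a: False}


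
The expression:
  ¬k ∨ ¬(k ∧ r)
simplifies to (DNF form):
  ¬k ∨ ¬r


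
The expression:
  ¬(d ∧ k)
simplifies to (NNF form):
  ¬d ∨ ¬k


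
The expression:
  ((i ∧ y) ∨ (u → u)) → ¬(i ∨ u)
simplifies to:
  ¬i ∧ ¬u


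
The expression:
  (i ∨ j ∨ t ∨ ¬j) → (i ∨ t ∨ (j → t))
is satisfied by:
  {i: True, t: True, j: False}
  {i: True, t: False, j: False}
  {t: True, i: False, j: False}
  {i: False, t: False, j: False}
  {i: True, j: True, t: True}
  {i: True, j: True, t: False}
  {j: True, t: True, i: False}


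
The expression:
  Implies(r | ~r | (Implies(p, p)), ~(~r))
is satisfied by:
  {r: True}


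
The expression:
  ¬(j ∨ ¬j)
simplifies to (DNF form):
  False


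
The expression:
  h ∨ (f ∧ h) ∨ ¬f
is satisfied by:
  {h: True, f: False}
  {f: False, h: False}
  {f: True, h: True}


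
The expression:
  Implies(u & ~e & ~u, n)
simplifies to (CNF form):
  True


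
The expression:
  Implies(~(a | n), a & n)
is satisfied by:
  {n: True, a: True}
  {n: True, a: False}
  {a: True, n: False}


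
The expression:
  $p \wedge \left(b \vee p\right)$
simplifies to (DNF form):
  $p$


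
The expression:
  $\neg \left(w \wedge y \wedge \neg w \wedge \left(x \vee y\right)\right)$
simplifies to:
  $\text{True}$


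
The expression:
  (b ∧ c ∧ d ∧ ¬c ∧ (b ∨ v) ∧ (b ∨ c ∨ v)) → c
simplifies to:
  True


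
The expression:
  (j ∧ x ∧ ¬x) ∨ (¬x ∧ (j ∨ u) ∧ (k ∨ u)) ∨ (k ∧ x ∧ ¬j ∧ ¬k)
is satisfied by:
  {u: True, j: True, k: True, x: False}
  {u: True, j: True, x: False, k: False}
  {u: True, k: True, x: False, j: False}
  {u: True, x: False, k: False, j: False}
  {j: True, k: True, x: False, u: False}


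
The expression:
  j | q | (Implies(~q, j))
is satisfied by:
  {q: True, j: True}
  {q: True, j: False}
  {j: True, q: False}


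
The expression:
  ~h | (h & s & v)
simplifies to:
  ~h | (s & v)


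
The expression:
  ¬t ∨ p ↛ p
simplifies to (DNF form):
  ¬t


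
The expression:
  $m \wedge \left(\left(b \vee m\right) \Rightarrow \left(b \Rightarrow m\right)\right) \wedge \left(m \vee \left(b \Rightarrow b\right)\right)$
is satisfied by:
  {m: True}


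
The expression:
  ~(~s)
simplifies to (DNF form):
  s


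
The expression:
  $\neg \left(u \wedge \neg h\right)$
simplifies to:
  $h \vee \neg u$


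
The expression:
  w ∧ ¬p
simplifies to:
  w ∧ ¬p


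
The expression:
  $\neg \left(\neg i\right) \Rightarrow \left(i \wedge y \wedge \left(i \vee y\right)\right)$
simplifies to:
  $y \vee \neg i$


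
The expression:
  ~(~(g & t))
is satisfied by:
  {t: True, g: True}


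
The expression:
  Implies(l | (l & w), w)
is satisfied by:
  {w: True, l: False}
  {l: False, w: False}
  {l: True, w: True}


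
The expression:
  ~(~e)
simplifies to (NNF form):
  e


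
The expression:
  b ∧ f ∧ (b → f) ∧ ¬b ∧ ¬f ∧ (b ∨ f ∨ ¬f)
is never true.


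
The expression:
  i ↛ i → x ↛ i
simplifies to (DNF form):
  True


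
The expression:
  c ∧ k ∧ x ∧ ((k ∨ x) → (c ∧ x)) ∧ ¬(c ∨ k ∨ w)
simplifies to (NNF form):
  False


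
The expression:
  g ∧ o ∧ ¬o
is never true.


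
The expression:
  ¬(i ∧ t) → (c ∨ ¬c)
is always true.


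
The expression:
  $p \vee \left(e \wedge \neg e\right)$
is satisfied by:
  {p: True}


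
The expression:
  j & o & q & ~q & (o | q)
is never true.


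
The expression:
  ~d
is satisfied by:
  {d: False}


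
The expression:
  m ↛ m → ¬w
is always true.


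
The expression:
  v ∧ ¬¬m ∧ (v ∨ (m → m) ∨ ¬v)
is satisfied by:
  {m: True, v: True}


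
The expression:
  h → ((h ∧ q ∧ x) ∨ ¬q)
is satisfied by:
  {x: True, h: False, q: False}
  {h: False, q: False, x: False}
  {x: True, q: True, h: False}
  {q: True, h: False, x: False}
  {x: True, h: True, q: False}
  {h: True, x: False, q: False}
  {x: True, q: True, h: True}


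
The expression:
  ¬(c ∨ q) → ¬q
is always true.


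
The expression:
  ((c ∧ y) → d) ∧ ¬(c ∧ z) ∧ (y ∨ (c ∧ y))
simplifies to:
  y ∧ (d ∨ ¬c) ∧ (¬c ∨ ¬z)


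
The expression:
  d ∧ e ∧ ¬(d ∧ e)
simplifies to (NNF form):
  False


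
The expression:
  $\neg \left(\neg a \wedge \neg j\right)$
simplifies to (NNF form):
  $a \vee j$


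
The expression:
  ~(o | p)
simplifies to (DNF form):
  ~o & ~p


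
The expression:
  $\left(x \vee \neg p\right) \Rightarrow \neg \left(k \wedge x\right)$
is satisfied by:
  {k: False, x: False}
  {x: True, k: False}
  {k: True, x: False}


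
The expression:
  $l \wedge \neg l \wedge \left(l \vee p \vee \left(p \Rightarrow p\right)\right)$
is never true.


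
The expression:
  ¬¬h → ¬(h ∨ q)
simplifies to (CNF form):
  ¬h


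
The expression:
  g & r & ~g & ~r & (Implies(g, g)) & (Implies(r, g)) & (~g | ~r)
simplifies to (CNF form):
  False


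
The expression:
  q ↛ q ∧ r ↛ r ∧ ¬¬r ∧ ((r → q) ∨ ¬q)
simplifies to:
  False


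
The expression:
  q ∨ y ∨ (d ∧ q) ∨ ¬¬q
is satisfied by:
  {y: True, q: True}
  {y: True, q: False}
  {q: True, y: False}


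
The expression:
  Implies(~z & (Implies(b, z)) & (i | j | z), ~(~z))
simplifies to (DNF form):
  b | z | (~i & ~j)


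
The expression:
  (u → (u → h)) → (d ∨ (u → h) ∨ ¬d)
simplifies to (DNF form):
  True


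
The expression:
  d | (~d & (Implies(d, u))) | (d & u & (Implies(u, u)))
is always true.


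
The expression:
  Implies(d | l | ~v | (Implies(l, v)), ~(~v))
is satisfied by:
  {v: True}


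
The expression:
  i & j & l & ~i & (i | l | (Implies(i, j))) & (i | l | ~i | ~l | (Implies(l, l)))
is never true.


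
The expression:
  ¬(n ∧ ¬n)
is always true.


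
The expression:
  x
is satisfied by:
  {x: True}


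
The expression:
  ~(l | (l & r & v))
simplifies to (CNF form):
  ~l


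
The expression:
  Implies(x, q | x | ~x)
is always true.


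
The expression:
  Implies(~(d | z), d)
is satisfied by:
  {d: True, z: True}
  {d: True, z: False}
  {z: True, d: False}


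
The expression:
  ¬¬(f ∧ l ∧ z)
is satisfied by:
  {z: True, f: True, l: True}


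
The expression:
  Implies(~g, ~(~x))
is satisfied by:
  {x: True, g: True}
  {x: True, g: False}
  {g: True, x: False}


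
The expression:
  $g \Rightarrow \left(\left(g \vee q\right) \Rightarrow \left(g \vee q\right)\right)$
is always true.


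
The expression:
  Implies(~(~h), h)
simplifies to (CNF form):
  True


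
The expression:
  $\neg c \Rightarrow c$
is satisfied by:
  {c: True}


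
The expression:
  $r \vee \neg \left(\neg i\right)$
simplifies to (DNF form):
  $i \vee r$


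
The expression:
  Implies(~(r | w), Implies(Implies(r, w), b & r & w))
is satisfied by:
  {r: True, w: True}
  {r: True, w: False}
  {w: True, r: False}


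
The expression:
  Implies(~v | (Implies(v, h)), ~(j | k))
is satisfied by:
  {v: True, j: False, h: False, k: False}
  {k: False, j: False, v: False, h: False}
  {k: True, v: True, j: False, h: False}
  {h: True, v: True, k: False, j: False}
  {h: True, k: False, j: False, v: False}
  {v: True, j: True, h: False, k: False}
  {k: True, v: True, j: True, h: False}


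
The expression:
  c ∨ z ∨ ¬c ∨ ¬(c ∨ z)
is always true.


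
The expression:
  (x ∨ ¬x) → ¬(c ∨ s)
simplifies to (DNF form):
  ¬c ∧ ¬s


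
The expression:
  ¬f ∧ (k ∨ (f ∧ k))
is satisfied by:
  {k: True, f: False}


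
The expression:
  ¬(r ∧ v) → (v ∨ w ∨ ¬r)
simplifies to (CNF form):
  v ∨ w ∨ ¬r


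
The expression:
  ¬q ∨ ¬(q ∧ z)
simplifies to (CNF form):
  ¬q ∨ ¬z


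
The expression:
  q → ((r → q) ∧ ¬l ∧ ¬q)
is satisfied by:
  {q: False}


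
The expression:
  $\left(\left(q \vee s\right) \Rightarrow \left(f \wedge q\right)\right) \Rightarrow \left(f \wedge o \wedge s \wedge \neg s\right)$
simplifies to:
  $\left(q \wedge \neg f\right) \vee \left(s \wedge \neg q\right)$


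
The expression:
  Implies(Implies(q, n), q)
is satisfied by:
  {q: True}


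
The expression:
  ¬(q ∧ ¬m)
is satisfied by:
  {m: True, q: False}
  {q: False, m: False}
  {q: True, m: True}


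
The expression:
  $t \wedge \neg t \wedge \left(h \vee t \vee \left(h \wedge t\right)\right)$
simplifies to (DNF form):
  $\text{False}$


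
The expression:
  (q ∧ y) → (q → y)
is always true.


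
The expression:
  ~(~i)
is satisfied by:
  {i: True}


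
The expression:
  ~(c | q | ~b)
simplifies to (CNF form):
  b & ~c & ~q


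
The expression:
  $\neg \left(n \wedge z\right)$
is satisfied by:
  {z: False, n: False}
  {n: True, z: False}
  {z: True, n: False}


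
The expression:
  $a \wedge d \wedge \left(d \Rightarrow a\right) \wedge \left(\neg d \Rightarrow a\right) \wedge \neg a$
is never true.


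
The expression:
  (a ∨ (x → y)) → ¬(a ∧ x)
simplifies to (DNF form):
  ¬a ∨ ¬x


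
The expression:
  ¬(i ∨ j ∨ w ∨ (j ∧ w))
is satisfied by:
  {i: False, w: False, j: False}


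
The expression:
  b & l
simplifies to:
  b & l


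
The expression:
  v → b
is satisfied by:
  {b: True, v: False}
  {v: False, b: False}
  {v: True, b: True}


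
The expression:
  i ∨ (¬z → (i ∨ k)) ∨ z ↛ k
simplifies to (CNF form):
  i ∨ k ∨ z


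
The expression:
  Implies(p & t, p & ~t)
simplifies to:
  ~p | ~t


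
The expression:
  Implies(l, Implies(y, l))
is always true.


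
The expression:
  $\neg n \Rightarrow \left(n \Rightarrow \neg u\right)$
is always true.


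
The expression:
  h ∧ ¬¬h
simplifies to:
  h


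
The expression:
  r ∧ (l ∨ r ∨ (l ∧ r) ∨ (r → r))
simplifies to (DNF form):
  r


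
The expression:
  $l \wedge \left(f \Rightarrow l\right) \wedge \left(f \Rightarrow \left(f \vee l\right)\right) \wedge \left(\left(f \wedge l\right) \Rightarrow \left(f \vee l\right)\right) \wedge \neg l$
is never true.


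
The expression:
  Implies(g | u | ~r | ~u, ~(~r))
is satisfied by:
  {r: True}


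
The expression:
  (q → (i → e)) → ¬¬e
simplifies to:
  e ∨ (i ∧ q)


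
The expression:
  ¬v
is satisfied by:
  {v: False}


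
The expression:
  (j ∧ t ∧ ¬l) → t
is always true.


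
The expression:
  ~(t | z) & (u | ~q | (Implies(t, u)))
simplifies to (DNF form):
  ~t & ~z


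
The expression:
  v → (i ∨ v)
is always true.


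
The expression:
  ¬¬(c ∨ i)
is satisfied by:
  {i: True, c: True}
  {i: True, c: False}
  {c: True, i: False}


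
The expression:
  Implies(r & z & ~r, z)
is always true.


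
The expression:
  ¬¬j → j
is always true.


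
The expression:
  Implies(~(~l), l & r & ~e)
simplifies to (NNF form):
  ~l | (r & ~e)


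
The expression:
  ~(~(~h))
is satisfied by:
  {h: False}


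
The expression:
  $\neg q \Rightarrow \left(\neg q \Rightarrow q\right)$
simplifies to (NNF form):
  $q$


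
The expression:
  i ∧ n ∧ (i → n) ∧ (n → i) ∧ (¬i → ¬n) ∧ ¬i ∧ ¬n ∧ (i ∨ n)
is never true.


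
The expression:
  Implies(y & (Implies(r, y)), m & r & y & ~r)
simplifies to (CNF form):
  ~y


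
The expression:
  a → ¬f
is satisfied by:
  {a: False, f: False}
  {f: True, a: False}
  {a: True, f: False}


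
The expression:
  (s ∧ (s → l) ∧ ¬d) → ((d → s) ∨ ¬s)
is always true.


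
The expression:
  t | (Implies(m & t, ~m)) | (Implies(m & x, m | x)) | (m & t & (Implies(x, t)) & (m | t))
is always true.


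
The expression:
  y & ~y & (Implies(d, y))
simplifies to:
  False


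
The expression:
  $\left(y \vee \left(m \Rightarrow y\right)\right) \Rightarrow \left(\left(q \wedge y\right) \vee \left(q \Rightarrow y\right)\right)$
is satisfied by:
  {y: True, m: True, q: False}
  {y: True, q: False, m: False}
  {m: True, q: False, y: False}
  {m: False, q: False, y: False}
  {y: True, m: True, q: True}
  {y: True, q: True, m: False}
  {m: True, q: True, y: False}


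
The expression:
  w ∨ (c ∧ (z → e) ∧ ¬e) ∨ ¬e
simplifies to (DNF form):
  w ∨ ¬e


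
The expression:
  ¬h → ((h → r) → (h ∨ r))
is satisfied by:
  {r: True, h: True}
  {r: True, h: False}
  {h: True, r: False}


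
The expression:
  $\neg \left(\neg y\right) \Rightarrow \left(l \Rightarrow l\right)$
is always true.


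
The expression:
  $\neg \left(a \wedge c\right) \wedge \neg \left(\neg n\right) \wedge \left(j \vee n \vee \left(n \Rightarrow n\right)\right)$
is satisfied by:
  {n: True, c: False, a: False}
  {a: True, n: True, c: False}
  {c: True, n: True, a: False}


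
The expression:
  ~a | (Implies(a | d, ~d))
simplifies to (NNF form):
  ~a | ~d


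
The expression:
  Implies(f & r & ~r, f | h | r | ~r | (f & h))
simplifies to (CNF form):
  True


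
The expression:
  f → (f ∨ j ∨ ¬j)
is always true.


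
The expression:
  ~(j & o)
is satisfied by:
  {o: False, j: False}
  {j: True, o: False}
  {o: True, j: False}


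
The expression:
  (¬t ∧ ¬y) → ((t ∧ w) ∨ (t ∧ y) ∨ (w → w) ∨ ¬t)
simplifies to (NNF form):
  True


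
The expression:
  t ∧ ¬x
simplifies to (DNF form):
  t ∧ ¬x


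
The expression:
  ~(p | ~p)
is never true.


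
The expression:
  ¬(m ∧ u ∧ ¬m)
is always true.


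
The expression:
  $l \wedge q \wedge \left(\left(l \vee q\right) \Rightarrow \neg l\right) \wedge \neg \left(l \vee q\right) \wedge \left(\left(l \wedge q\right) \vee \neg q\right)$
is never true.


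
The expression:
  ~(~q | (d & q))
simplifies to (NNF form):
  q & ~d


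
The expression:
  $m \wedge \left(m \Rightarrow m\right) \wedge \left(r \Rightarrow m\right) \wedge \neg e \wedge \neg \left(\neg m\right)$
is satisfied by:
  {m: True, e: False}


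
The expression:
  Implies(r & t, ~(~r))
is always true.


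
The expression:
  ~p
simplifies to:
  ~p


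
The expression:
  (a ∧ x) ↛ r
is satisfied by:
  {a: True, x: True, r: False}


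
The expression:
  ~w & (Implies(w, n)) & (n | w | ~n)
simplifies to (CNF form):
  ~w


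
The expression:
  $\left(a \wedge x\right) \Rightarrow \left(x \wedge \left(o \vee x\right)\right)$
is always true.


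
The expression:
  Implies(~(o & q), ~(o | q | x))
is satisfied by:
  {o: True, q: True, x: False}
  {x: True, o: True, q: True}
  {x: False, q: False, o: False}
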